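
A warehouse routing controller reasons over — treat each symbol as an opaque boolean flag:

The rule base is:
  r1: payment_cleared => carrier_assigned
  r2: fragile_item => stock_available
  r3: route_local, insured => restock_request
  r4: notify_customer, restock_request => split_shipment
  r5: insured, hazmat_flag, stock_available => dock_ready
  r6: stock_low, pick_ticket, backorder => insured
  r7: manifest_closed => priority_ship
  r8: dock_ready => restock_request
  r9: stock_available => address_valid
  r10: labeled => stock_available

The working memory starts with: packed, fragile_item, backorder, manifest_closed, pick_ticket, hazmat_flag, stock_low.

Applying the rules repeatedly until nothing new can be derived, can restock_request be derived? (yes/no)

Round 1: r2 [fragile_item => stock_available]; r6 [stock_low, pick_ticket, backorder => insured]; r7 [manifest_closed => priority_ship]. New: stock_available, insured, priority_ship.
Round 2: r5 [insured, hazmat_flag, stock_available => dock_ready]; r9 [stock_available => address_valid]. New: dock_ready, address_valid.
Round 3: r8 [dock_ready => restock_request]. New: restock_request.
restock_request appears in round 3, so it is derivable.

yes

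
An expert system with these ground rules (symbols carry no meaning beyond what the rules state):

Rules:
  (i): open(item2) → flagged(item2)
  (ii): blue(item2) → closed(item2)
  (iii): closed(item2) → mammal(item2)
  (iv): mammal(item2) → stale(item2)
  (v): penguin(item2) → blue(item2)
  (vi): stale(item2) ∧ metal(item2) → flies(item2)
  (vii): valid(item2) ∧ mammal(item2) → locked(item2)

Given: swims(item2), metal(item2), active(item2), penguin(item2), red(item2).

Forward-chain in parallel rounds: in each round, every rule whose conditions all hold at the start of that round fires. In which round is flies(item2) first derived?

5

[1] (v) [penguin(item2) → blue(item2)]. ⇒ new: blue(item2).
[2] (ii) [blue(item2) → closed(item2)]. ⇒ new: closed(item2).
[3] (iii) [closed(item2) → mammal(item2)]. ⇒ new: mammal(item2).
[4] (iv) [mammal(item2) → stale(item2)]. ⇒ new: stale(item2).
[5] (vi) [stale(item2) ∧ metal(item2) → flies(item2)]. ⇒ new: flies(item2).
flies(item2) first appears in round 5.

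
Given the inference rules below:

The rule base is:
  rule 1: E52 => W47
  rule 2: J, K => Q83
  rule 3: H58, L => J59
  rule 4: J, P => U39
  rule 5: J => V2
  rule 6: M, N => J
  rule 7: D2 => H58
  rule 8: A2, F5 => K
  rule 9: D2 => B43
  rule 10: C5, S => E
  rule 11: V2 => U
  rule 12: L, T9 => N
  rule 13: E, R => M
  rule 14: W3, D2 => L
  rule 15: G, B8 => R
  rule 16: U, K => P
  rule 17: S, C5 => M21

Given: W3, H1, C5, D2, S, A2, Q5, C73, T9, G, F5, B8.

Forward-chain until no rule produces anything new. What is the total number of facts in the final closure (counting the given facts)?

28

[1] rule 7 [D2 => H58]; rule 8 [A2, F5 => K]; rule 9 [D2 => B43]; rule 10 [C5, S => E]; rule 14 [W3, D2 => L]; rule 15 [G, B8 => R]; rule 17 [S, C5 => M21]. ⇒ new: H58, K, B43, E, L, R, M21.
[2] rule 3 [H58, L => J59]; rule 12 [L, T9 => N]; rule 13 [E, R => M]. ⇒ new: J59, N, M.
[3] rule 6 [M, N => J]. ⇒ new: J.
[4] rule 2 [J, K => Q83]; rule 5 [J => V2]. ⇒ new: Q83, V2.
[5] rule 11 [V2 => U]. ⇒ new: U.
[6] rule 16 [U, K => P]. ⇒ new: P.
[7] rule 4 [J, P => U39]. ⇒ new: U39.
Closure: {A2, B43, B8, C5, C73, D2, E, F5, G, H1, H58, J, J59, K, L, M, M21, N, P, Q5, Q83, R, S, T9, U, U39, V2, W3} — 28 facts.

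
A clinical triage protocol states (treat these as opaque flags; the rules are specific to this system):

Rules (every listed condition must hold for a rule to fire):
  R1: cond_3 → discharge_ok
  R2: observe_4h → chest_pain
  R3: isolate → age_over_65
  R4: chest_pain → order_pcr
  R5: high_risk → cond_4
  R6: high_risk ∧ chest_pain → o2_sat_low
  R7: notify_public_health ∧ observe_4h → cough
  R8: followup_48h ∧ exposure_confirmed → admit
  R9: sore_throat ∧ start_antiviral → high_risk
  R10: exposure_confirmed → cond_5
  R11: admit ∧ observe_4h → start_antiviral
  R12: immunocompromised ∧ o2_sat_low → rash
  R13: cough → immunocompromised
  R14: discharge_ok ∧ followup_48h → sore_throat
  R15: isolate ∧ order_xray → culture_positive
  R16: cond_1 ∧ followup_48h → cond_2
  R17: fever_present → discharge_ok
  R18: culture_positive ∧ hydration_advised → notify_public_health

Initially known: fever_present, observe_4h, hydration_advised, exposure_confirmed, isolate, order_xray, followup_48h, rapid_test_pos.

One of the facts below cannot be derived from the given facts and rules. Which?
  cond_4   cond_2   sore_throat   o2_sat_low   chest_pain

cond_2

Round 1: R2 [observe_4h → chest_pain]; R3 [isolate → age_over_65]; R8 [followup_48h ∧ exposure_confirmed → admit]; R10 [exposure_confirmed → cond_5]; R15 [isolate ∧ order_xray → culture_positive]; R17 [fever_present → discharge_ok]. New: chest_pain, age_over_65, admit, cond_5, culture_positive, discharge_ok.
Round 2: R4 [chest_pain → order_pcr]; R11 [admit ∧ observe_4h → start_antiviral]; R14 [discharge_ok ∧ followup_48h → sore_throat]; R18 [culture_positive ∧ hydration_advised → notify_public_health]. New: order_pcr, start_antiviral, sore_throat, notify_public_health.
Round 3: R7 [notify_public_health ∧ observe_4h → cough]; R9 [sore_throat ∧ start_antiviral → high_risk]. New: cough, high_risk.
Round 4: R5 [high_risk → cond_4]; R6 [high_risk ∧ chest_pain → o2_sat_low]; R13 [cough → immunocompromised]. New: cond_4, o2_sat_low, immunocompromised.
Round 5: R12 [immunocompromised ∧ o2_sat_low → rash]. New: rash.
Derived: o2_sat_low (round 4), sore_throat (round 2), cond_4 (round 4), chest_pain (round 1). cond_2 never appears in any round.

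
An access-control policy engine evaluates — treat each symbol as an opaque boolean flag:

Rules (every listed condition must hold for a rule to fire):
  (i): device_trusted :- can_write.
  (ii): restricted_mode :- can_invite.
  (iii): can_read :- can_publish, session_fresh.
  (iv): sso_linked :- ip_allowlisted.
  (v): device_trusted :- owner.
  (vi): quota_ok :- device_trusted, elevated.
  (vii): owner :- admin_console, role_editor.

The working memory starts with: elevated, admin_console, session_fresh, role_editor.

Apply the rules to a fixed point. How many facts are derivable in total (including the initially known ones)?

Round 1: (vii) [owner :- admin_console, role_editor.]. New: owner.
Round 2: (v) [device_trusted :- owner.]. New: device_trusted.
Round 3: (vi) [quota_ok :- device_trusted, elevated.]. New: quota_ok.
Closure: {admin_console, device_trusted, elevated, owner, quota_ok, role_editor, session_fresh} — 7 facts.

7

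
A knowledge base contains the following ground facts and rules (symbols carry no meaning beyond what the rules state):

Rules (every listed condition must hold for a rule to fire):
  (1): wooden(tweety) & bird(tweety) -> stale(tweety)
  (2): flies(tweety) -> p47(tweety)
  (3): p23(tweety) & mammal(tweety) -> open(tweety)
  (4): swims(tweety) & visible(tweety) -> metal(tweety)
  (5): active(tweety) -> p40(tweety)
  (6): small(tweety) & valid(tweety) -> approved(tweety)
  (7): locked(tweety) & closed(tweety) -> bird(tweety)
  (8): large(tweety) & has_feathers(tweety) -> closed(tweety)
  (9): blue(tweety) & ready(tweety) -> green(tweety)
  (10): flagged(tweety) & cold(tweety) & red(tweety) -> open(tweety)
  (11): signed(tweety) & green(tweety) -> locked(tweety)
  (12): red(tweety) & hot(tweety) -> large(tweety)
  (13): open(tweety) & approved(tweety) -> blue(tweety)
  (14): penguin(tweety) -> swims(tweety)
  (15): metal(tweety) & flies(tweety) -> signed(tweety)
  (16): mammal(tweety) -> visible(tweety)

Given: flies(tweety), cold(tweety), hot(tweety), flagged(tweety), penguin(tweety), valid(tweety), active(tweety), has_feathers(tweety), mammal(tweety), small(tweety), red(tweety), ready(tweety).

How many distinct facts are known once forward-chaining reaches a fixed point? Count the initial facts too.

26

Round 1 — (2), (5), (6), (10), (12), (14), (16), derive p47(tweety), p40(tweety), approved(tweety), open(tweety), large(tweety), swims(tweety), visible(tweety).
Round 2 — (4), (8), (13), derive metal(tweety), closed(tweety), blue(tweety).
Round 3 — (9), (15), derive green(tweety), signed(tweety).
Round 4 — (11), derive locked(tweety).
Round 5 — (7), derive bird(tweety).
Closure: {active(tweety), approved(tweety), bird(tweety), blue(tweety), closed(tweety), cold(tweety), flagged(tweety), flies(tweety), green(tweety), has_feathers(tweety), hot(tweety), large(tweety), locked(tweety), mammal(tweety), metal(tweety), open(tweety), p40(tweety), p47(tweety), penguin(tweety), ready(tweety), red(tweety), signed(tweety), small(tweety), swims(tweety), valid(tweety), visible(tweety)} — 26 facts.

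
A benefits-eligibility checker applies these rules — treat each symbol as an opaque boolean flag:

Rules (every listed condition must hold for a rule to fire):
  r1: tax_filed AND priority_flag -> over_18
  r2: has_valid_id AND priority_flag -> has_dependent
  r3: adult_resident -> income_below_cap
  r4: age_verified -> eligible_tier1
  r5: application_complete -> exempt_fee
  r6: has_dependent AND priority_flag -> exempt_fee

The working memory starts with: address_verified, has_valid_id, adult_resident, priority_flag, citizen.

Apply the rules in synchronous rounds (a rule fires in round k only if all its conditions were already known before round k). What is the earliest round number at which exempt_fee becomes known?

[1] r2 [has_valid_id AND priority_flag -> has_dependent]; r3 [adult_resident -> income_below_cap]. ⇒ new: has_dependent, income_below_cap.
[2] r6 [has_dependent AND priority_flag -> exempt_fee]. ⇒ new: exempt_fee.
exempt_fee first appears in round 2.

2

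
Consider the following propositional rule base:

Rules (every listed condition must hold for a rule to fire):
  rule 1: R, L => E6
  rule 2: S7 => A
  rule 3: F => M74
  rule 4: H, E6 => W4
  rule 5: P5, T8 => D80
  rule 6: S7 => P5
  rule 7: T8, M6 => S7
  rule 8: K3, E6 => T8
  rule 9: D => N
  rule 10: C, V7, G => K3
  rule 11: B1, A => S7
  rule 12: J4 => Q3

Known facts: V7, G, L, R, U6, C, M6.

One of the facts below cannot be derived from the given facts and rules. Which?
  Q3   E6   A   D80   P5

[1] rule 1 [R, L => E6]; rule 10 [C, V7, G => K3]. ⇒ new: E6, K3.
[2] rule 8 [K3, E6 => T8]. ⇒ new: T8.
[3] rule 7 [T8, M6 => S7]. ⇒ new: S7.
[4] rule 2 [S7 => A]; rule 6 [S7 => P5]. ⇒ new: A, P5.
[5] rule 5 [P5, T8 => D80]. ⇒ new: D80.
Derived: E6 (round 1), A (round 4), P5 (round 4), D80 (round 5). Q3 never appears in any round.

Q3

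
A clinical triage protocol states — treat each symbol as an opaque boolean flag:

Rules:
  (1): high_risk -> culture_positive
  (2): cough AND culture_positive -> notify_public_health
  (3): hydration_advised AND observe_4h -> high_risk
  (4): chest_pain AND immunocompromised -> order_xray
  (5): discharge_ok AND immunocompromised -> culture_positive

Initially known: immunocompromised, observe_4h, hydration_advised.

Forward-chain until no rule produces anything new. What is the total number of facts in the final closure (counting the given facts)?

Round 1: (3) [hydration_advised AND observe_4h -> high_risk]. Adds high_risk.
Round 2: (1) [high_risk -> culture_positive]. Adds culture_positive.
Closure: {culture_positive, high_risk, hydration_advised, immunocompromised, observe_4h} — 5 facts.

5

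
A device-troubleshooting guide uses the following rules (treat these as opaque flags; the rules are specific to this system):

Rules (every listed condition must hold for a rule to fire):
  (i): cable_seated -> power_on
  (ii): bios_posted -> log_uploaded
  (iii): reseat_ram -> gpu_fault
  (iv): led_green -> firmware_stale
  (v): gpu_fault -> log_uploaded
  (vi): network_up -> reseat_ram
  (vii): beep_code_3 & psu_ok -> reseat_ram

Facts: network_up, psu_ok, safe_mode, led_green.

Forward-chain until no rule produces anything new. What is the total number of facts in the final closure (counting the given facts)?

8

Round 1 — (iv), (vi), derive firmware_stale, reseat_ram.
Round 2 — (iii), derive gpu_fault.
Round 3 — (v), derive log_uploaded.
Closure: {firmware_stale, gpu_fault, led_green, log_uploaded, network_up, psu_ok, reseat_ram, safe_mode} — 8 facts.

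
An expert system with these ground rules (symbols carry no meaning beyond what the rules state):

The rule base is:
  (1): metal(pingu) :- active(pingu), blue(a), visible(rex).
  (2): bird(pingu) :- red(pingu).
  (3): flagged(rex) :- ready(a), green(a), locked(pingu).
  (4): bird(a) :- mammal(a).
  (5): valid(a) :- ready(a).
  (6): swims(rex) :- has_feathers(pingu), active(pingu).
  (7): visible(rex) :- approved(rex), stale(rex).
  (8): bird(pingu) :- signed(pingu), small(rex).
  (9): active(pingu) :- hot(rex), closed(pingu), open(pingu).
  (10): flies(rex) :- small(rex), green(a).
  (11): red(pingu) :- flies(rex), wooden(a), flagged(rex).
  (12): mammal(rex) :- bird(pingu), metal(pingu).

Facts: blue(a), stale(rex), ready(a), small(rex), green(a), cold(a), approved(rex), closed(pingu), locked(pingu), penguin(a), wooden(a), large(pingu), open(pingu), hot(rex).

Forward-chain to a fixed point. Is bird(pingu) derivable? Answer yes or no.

Round 1: (3) [flagged(rex) :- ready(a), green(a), locked(pingu).]; (5) [valid(a) :- ready(a).]; (7) [visible(rex) :- approved(rex), stale(rex).]; (9) [active(pingu) :- hot(rex), closed(pingu), open(pingu).]; (10) [flies(rex) :- small(rex), green(a).]. Adds flagged(rex), valid(a), visible(rex), active(pingu), flies(rex).
Round 2: (1) [metal(pingu) :- active(pingu), blue(a), visible(rex).]; (11) [red(pingu) :- flies(rex), wooden(a), flagged(rex).]. Adds metal(pingu), red(pingu).
Round 3: (2) [bird(pingu) :- red(pingu).]. Adds bird(pingu).
Round 4: (12) [mammal(rex) :- bird(pingu), metal(pingu).]. Adds mammal(rex).
bird(pingu) appears in round 3, so it is derivable.

yes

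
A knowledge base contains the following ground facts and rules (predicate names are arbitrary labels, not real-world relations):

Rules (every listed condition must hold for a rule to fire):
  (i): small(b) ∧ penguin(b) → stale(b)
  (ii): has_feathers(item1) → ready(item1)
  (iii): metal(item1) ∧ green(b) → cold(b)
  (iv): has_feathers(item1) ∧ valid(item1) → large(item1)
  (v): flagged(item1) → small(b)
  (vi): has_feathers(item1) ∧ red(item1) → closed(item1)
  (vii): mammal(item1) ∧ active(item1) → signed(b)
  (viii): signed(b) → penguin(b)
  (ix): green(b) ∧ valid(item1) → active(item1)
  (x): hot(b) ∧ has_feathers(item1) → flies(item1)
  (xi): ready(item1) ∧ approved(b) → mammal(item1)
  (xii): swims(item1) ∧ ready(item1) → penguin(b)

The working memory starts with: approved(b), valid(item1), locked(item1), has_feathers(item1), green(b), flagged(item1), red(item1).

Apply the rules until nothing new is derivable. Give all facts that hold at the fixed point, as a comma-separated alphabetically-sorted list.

Round 1 — (ii), (iv), (v), (vi), (ix), derive ready(item1), large(item1), small(b), closed(item1), active(item1).
Round 2 — (xi), derive mammal(item1).
Round 3 — (vii), derive signed(b).
Round 4 — (viii), derive penguin(b).
Round 5 — (i), derive stale(b).

active(item1), approved(b), closed(item1), flagged(item1), green(b), has_feathers(item1), large(item1), locked(item1), mammal(item1), penguin(b), ready(item1), red(item1), signed(b), small(b), stale(b), valid(item1)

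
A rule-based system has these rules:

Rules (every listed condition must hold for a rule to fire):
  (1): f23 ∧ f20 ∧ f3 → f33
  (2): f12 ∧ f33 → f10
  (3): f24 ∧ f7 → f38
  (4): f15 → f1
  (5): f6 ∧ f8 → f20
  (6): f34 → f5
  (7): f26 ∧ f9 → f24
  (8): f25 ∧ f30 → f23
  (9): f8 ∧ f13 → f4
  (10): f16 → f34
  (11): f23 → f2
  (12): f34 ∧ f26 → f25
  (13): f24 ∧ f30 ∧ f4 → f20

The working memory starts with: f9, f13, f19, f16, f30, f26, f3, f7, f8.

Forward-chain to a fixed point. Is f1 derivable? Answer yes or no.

[1] (7) [f26 ∧ f9 → f24]; (9) [f8 ∧ f13 → f4]; (10) [f16 → f34]. ⇒ new: f24, f4, f34.
[2] (3) [f24 ∧ f7 → f38]; (6) [f34 → f5]; (12) [f34 ∧ f26 → f25]; (13) [f24 ∧ f30 ∧ f4 → f20]. ⇒ new: f38, f5, f25, f20.
[3] (8) [f25 ∧ f30 → f23]. ⇒ new: f23.
[4] (1) [f23 ∧ f20 ∧ f3 → f33]; (11) [f23 → f2]. ⇒ new: f33, f2.
Fixed point reached. f1 is concluded only by (4); (4) needs f15 (never derived).

no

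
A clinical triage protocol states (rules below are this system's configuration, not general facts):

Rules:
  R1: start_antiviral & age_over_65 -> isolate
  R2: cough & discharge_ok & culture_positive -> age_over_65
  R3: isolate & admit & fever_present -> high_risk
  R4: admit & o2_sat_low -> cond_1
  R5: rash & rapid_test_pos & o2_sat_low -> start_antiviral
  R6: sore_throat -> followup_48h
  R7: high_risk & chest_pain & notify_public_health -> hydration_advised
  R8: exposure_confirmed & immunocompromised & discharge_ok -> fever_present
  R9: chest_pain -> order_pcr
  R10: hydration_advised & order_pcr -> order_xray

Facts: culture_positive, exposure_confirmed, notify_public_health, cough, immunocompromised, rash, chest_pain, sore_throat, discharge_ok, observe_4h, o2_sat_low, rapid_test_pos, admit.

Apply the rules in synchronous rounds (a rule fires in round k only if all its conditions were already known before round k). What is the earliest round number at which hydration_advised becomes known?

Round 1: R2 [cough & discharge_ok & culture_positive -> age_over_65]; R4 [admit & o2_sat_low -> cond_1]; R5 [rash & rapid_test_pos & o2_sat_low -> start_antiviral]; R6 [sore_throat -> followup_48h]; R8 [exposure_confirmed & immunocompromised & discharge_ok -> fever_present]; R9 [chest_pain -> order_pcr]. New: age_over_65, cond_1, start_antiviral, followup_48h, fever_present, order_pcr.
Round 2: R1 [start_antiviral & age_over_65 -> isolate]. New: isolate.
Round 3: R3 [isolate & admit & fever_present -> high_risk]. New: high_risk.
Round 4: R7 [high_risk & chest_pain & notify_public_health -> hydration_advised]. New: hydration_advised.
hydration_advised first appears in round 4.

4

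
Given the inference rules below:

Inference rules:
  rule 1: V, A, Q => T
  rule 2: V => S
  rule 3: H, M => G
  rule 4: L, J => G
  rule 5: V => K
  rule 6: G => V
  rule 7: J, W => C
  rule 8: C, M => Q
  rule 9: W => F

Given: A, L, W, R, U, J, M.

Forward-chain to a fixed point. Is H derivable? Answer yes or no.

Round 1 — rule 4, rule 7, rule 9, derive G, C, F.
Round 2 — rule 6, rule 8, derive V, Q.
Round 3 — rule 1, rule 2, rule 5, derive T, S, K.
Fixed point reached. No rule has H as a consequent, and it is not given.

no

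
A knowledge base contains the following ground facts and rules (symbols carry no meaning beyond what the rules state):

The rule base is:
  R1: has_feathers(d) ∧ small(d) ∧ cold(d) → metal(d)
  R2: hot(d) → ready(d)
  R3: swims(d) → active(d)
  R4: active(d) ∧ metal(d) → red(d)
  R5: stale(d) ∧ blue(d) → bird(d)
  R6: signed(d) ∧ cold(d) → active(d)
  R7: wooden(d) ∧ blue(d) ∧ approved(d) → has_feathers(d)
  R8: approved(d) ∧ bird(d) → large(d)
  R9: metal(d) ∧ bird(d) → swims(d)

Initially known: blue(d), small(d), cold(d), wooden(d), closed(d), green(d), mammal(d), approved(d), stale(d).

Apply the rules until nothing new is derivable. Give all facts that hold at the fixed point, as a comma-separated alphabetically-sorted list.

Round 1 fires R5, R7, giving bird(d), has_feathers(d).
Round 2 fires R1, R8, giving metal(d), large(d).
Round 3 fires R9, giving swims(d).
Round 4 fires R3, giving active(d).
Round 5 fires R4, giving red(d).

active(d), approved(d), bird(d), blue(d), closed(d), cold(d), green(d), has_feathers(d), large(d), mammal(d), metal(d), red(d), small(d), stale(d), swims(d), wooden(d)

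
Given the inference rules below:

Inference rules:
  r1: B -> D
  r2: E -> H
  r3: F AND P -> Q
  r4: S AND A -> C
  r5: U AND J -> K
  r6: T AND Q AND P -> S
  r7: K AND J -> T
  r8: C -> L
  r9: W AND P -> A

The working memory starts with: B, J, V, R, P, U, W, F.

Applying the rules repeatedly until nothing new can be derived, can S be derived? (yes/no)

[1] r1 [B -> D]; r3 [F AND P -> Q]; r5 [U AND J -> K]; r9 [W AND P -> A]. ⇒ new: D, Q, K, A.
[2] r7 [K AND J -> T]. ⇒ new: T.
[3] r6 [T AND Q AND P -> S]. ⇒ new: S.
[4] r4 [S AND A -> C]. ⇒ new: C.
[5] r8 [C -> L]. ⇒ new: L.
S appears in round 3, so it is derivable.

yes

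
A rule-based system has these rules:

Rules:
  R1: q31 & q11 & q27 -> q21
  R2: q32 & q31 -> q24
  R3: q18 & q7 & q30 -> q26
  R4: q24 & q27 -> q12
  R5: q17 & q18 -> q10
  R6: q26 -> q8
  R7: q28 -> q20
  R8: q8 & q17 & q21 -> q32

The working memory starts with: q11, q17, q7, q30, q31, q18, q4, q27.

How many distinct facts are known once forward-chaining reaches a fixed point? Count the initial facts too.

Round 1 — R1, R3, R5, derive q21, q26, q10.
Round 2 — R6, derive q8.
Round 3 — R8, derive q32.
Round 4 — R2, derive q24.
Round 5 — R4, derive q12.
Closure: {q10, q11, q12, q17, q18, q21, q24, q26, q27, q30, q31, q32, q4, q7, q8} — 15 facts.

15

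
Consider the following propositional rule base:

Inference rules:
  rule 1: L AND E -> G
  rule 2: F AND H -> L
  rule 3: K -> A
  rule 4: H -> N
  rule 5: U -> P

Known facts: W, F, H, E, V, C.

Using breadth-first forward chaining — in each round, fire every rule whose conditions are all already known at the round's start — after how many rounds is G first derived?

Round 1: rule 2 [F AND H -> L]; rule 4 [H -> N]. New: L, N.
Round 2: rule 1 [L AND E -> G]. New: G.
G first appears in round 2.

2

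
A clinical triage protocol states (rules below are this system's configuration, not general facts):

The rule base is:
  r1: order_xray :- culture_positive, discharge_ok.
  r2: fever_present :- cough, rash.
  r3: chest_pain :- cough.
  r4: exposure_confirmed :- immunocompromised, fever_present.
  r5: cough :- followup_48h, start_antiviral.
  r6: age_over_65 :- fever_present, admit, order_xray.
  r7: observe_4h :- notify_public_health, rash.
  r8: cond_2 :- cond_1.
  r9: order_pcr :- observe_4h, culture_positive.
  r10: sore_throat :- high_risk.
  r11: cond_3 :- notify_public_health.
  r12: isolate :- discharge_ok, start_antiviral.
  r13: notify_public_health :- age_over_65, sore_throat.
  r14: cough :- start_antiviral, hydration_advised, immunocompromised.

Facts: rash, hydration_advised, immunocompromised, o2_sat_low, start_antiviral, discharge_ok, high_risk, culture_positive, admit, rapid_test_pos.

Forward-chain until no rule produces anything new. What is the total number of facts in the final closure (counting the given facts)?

22

Round 1 fires r1, r10, r12, r14, giving order_xray, sore_throat, isolate, cough.
Round 2 fires r2, r3, giving fever_present, chest_pain.
Round 3 fires r4, r6, giving exposure_confirmed, age_over_65.
Round 4 fires r13, giving notify_public_health.
Round 5 fires r7, r11, giving observe_4h, cond_3.
Round 6 fires r9, giving order_pcr.
Closure: {admit, age_over_65, chest_pain, cond_3, cough, culture_positive, discharge_ok, exposure_confirmed, fever_present, high_risk, hydration_advised, immunocompromised, isolate, notify_public_health, o2_sat_low, observe_4h, order_pcr, order_xray, rapid_test_pos, rash, sore_throat, start_antiviral} — 22 facts.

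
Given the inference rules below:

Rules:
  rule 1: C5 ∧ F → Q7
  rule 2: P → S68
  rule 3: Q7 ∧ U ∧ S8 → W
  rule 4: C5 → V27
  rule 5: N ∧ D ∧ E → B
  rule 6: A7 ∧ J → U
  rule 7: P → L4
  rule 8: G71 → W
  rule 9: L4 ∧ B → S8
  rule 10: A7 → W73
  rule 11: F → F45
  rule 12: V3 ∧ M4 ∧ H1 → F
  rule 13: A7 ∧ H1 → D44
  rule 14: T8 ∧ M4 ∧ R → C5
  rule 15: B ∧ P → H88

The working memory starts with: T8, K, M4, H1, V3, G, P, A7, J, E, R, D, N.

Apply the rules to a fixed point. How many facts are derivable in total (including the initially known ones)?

27

Round 1: rule 2 [P → S68]; rule 5 [N ∧ D ∧ E → B]; rule 6 [A7 ∧ J → U]; rule 7 [P → L4]; rule 10 [A7 → W73]; rule 12 [V3 ∧ M4 ∧ H1 → F]; rule 13 [A7 ∧ H1 → D44]; rule 14 [T8 ∧ M4 ∧ R → C5]. New: S68, B, U, L4, W73, F, D44, C5.
Round 2: rule 1 [C5 ∧ F → Q7]; rule 4 [C5 → V27]; rule 9 [L4 ∧ B → S8]; rule 11 [F → F45]; rule 15 [B ∧ P → H88]. New: Q7, V27, S8, F45, H88.
Round 3: rule 3 [Q7 ∧ U ∧ S8 → W]. New: W.
Closure: {A7, B, C5, D, D44, E, F, F45, G, H1, H88, J, K, L4, M4, N, P, Q7, R, S68, S8, T8, U, V27, V3, W, W73} — 27 facts.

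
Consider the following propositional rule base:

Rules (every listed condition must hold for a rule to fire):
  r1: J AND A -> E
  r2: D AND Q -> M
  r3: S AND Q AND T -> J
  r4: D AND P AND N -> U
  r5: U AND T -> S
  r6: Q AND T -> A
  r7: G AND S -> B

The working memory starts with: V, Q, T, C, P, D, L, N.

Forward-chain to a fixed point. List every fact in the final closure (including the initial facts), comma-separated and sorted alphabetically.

Round 1: r2 [D AND Q -> M]; r4 [D AND P AND N -> U]; r6 [Q AND T -> A]. New: M, U, A.
Round 2: r5 [U AND T -> S]. New: S.
Round 3: r3 [S AND Q AND T -> J]. New: J.
Round 4: r1 [J AND A -> E]. New: E.

A, C, D, E, J, L, M, N, P, Q, S, T, U, V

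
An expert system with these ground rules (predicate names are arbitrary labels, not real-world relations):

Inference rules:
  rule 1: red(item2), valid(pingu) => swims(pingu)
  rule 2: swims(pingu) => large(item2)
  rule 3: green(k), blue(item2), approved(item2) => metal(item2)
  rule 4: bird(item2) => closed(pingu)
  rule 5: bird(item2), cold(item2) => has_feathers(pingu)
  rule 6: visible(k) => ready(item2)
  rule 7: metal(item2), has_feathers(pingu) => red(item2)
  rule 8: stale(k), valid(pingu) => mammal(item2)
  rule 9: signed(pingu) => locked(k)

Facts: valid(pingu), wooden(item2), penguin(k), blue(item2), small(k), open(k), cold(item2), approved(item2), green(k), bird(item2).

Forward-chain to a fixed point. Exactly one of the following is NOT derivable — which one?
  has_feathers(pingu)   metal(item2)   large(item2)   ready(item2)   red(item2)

[1] rule 3 [green(k), blue(item2), approved(item2) => metal(item2)]; rule 4 [bird(item2) => closed(pingu)]; rule 5 [bird(item2), cold(item2) => has_feathers(pingu)]. ⇒ new: metal(item2), closed(pingu), has_feathers(pingu).
[2] rule 7 [metal(item2), has_feathers(pingu) => red(item2)]. ⇒ new: red(item2).
[3] rule 1 [red(item2), valid(pingu) => swims(pingu)]. ⇒ new: swims(pingu).
[4] rule 2 [swims(pingu) => large(item2)]. ⇒ new: large(item2).
Derived: metal(item2) (round 1), red(item2) (round 2), has_feathers(pingu) (round 1), large(item2) (round 4). ready(item2) never appears in any round.

ready(item2)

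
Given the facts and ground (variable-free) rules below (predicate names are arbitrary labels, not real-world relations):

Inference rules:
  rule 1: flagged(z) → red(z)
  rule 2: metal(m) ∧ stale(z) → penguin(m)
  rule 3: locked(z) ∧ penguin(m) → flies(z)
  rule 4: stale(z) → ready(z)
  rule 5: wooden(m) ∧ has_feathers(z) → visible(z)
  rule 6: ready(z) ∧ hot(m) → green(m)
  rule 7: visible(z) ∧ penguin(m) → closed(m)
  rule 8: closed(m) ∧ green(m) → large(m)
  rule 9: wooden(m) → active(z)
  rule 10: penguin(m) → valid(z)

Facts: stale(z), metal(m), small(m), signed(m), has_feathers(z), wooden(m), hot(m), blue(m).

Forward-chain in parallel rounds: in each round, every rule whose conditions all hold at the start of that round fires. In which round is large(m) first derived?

[1] rule 2 [metal(m) ∧ stale(z) → penguin(m)]; rule 4 [stale(z) → ready(z)]; rule 5 [wooden(m) ∧ has_feathers(z) → visible(z)]; rule 9 [wooden(m) → active(z)]. ⇒ new: penguin(m), ready(z), visible(z), active(z).
[2] rule 6 [ready(z) ∧ hot(m) → green(m)]; rule 7 [visible(z) ∧ penguin(m) → closed(m)]; rule 10 [penguin(m) → valid(z)]. ⇒ new: green(m), closed(m), valid(z).
[3] rule 8 [closed(m) ∧ green(m) → large(m)]. ⇒ new: large(m).
large(m) first appears in round 3.

3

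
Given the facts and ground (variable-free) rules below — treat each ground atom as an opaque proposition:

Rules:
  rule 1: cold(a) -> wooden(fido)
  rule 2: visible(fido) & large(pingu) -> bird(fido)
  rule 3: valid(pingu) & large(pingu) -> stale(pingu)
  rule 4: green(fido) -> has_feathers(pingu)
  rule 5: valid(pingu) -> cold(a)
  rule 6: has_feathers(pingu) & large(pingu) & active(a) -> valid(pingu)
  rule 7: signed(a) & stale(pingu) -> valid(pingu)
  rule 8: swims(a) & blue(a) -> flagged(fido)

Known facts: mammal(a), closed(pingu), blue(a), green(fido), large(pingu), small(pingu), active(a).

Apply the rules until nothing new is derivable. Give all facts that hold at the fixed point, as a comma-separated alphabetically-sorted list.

active(a), blue(a), closed(pingu), cold(a), green(fido), has_feathers(pingu), large(pingu), mammal(a), small(pingu), stale(pingu), valid(pingu), wooden(fido)

Round 1: rule 4 [green(fido) -> has_feathers(pingu)]. Adds has_feathers(pingu).
Round 2: rule 6 [has_feathers(pingu) & large(pingu) & active(a) -> valid(pingu)]. Adds valid(pingu).
Round 3: rule 3 [valid(pingu) & large(pingu) -> stale(pingu)]; rule 5 [valid(pingu) -> cold(a)]. Adds stale(pingu), cold(a).
Round 4: rule 1 [cold(a) -> wooden(fido)]. Adds wooden(fido).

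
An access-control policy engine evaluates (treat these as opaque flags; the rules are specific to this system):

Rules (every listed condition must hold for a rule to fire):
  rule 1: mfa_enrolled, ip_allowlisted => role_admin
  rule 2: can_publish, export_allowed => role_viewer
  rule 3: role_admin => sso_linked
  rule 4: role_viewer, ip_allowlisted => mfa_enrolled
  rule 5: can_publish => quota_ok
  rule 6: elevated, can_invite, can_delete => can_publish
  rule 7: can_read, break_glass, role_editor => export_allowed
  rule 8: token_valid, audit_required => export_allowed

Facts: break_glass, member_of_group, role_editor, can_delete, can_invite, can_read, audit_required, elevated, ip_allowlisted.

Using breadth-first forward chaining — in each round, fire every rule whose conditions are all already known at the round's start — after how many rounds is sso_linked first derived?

Round 1: rule 6 [elevated, can_invite, can_delete => can_publish]; rule 7 [can_read, break_glass, role_editor => export_allowed]. New: can_publish, export_allowed.
Round 2: rule 2 [can_publish, export_allowed => role_viewer]; rule 5 [can_publish => quota_ok]. New: role_viewer, quota_ok.
Round 3: rule 4 [role_viewer, ip_allowlisted => mfa_enrolled]. New: mfa_enrolled.
Round 4: rule 1 [mfa_enrolled, ip_allowlisted => role_admin]. New: role_admin.
Round 5: rule 3 [role_admin => sso_linked]. New: sso_linked.
sso_linked first appears in round 5.

5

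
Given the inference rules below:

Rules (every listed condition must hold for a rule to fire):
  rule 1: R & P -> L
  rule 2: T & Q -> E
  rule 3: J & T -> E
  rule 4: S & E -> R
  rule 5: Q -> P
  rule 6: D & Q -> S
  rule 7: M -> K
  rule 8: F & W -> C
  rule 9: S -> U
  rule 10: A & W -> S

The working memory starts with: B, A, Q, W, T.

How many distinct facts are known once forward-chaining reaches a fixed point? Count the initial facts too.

11

[1] rule 2 [T & Q -> E]; rule 5 [Q -> P]; rule 10 [A & W -> S]. ⇒ new: E, P, S.
[2] rule 4 [S & E -> R]; rule 9 [S -> U]. ⇒ new: R, U.
[3] rule 1 [R & P -> L]. ⇒ new: L.
Closure: {A, B, E, L, P, Q, R, S, T, U, W} — 11 facts.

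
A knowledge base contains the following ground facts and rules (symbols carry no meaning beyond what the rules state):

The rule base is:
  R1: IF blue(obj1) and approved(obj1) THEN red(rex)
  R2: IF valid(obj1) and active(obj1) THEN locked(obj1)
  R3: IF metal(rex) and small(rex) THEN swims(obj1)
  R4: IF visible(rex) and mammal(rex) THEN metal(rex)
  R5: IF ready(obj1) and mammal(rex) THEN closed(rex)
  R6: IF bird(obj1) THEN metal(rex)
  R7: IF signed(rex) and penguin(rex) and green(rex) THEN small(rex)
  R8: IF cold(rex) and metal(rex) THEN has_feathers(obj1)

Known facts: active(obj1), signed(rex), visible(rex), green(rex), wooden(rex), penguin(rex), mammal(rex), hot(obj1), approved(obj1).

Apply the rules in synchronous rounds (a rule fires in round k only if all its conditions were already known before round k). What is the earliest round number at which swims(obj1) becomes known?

Round 1 — R4, R7, derive metal(rex), small(rex).
Round 2 — R3, derive swims(obj1).
swims(obj1) first appears in round 2.

2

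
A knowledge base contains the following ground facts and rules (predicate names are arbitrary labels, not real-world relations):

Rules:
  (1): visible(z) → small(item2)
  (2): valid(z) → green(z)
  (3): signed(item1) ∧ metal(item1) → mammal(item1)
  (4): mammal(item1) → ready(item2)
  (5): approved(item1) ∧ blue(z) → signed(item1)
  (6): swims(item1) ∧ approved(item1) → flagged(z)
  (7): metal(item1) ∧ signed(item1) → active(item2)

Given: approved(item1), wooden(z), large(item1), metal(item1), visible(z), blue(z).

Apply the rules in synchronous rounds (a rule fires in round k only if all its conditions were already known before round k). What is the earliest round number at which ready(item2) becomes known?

3

Round 1: (1) [visible(z) → small(item2)]; (5) [approved(item1) ∧ blue(z) → signed(item1)]. Adds small(item2), signed(item1).
Round 2: (3) [signed(item1) ∧ metal(item1) → mammal(item1)]; (7) [metal(item1) ∧ signed(item1) → active(item2)]. Adds mammal(item1), active(item2).
Round 3: (4) [mammal(item1) → ready(item2)]. Adds ready(item2).
ready(item2) first appears in round 3.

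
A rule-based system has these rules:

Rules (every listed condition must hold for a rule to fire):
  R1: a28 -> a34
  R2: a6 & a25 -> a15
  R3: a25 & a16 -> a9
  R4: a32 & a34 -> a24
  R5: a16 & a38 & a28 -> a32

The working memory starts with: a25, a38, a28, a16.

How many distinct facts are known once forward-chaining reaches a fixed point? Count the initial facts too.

8

Round 1: R1 [a28 -> a34]; R3 [a25 & a16 -> a9]; R5 [a16 & a38 & a28 -> a32]. New: a34, a9, a32.
Round 2: R4 [a32 & a34 -> a24]. New: a24.
Closure: {a16, a24, a25, a28, a32, a34, a38, a9} — 8 facts.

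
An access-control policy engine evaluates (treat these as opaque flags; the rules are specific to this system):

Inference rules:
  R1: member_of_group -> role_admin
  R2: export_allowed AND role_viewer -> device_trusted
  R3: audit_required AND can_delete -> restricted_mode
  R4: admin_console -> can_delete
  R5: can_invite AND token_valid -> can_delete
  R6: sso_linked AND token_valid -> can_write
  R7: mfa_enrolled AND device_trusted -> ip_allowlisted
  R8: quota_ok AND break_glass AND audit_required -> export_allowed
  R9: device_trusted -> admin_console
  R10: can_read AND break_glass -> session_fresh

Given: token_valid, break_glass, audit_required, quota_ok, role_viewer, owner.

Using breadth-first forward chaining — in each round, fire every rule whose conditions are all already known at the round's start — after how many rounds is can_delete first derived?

4

[1] R8 [quota_ok AND break_glass AND audit_required -> export_allowed]. ⇒ new: export_allowed.
[2] R2 [export_allowed AND role_viewer -> device_trusted]. ⇒ new: device_trusted.
[3] R9 [device_trusted -> admin_console]. ⇒ new: admin_console.
[4] R4 [admin_console -> can_delete]. ⇒ new: can_delete.
can_delete first appears in round 4.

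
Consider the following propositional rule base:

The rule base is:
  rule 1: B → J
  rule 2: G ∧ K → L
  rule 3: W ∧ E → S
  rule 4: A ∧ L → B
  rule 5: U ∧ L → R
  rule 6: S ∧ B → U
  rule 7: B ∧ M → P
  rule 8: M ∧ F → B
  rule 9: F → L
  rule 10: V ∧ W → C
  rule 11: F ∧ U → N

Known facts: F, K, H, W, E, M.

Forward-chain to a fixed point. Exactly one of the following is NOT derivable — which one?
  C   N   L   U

Round 1 — rule 3, rule 8, rule 9, derive S, B, L.
Round 2 — rule 1, rule 6, rule 7, derive J, U, P.
Round 3 — rule 5, rule 11, derive R, N.
Derived: U (round 2), L (round 1), N (round 3). C never appears in any round.

C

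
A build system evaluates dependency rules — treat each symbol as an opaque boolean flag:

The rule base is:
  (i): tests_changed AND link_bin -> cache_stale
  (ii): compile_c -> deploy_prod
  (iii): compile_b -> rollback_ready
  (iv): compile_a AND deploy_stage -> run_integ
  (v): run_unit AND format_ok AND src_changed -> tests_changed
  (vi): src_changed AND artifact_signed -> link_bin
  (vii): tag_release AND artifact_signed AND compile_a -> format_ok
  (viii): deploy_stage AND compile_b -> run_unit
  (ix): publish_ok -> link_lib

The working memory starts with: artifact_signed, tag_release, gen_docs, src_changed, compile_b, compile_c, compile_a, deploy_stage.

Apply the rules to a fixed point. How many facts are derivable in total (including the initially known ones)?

Round 1: (ii) [compile_c -> deploy_prod]; (iii) [compile_b -> rollback_ready]; (iv) [compile_a AND deploy_stage -> run_integ]; (vi) [src_changed AND artifact_signed -> link_bin]; (vii) [tag_release AND artifact_signed AND compile_a -> format_ok]; (viii) [deploy_stage AND compile_b -> run_unit]. Adds deploy_prod, rollback_ready, run_integ, link_bin, format_ok, run_unit.
Round 2: (v) [run_unit AND format_ok AND src_changed -> tests_changed]. Adds tests_changed.
Round 3: (i) [tests_changed AND link_bin -> cache_stale]. Adds cache_stale.
Closure: {artifact_signed, cache_stale, compile_a, compile_b, compile_c, deploy_prod, deploy_stage, format_ok, gen_docs, link_bin, rollback_ready, run_integ, run_unit, src_changed, tag_release, tests_changed} — 16 facts.

16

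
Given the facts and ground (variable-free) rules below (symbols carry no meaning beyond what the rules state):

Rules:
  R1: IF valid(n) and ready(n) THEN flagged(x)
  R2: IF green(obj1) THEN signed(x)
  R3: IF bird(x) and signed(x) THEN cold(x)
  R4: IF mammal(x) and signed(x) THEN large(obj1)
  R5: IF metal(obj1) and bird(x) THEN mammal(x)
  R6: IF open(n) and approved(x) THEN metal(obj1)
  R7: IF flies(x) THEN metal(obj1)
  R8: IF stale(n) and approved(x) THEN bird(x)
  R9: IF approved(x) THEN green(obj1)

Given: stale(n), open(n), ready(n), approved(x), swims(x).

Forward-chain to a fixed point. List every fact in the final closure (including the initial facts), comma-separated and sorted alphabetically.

approved(x), bird(x), cold(x), green(obj1), large(obj1), mammal(x), metal(obj1), open(n), ready(n), signed(x), stale(n), swims(x)

[1] R6 [IF open(n) and approved(x) THEN metal(obj1)]; R8 [IF stale(n) and approved(x) THEN bird(x)]; R9 [IF approved(x) THEN green(obj1)]. ⇒ new: metal(obj1), bird(x), green(obj1).
[2] R2 [IF green(obj1) THEN signed(x)]; R5 [IF metal(obj1) and bird(x) THEN mammal(x)]. ⇒ new: signed(x), mammal(x).
[3] R3 [IF bird(x) and signed(x) THEN cold(x)]; R4 [IF mammal(x) and signed(x) THEN large(obj1)]. ⇒ new: cold(x), large(obj1).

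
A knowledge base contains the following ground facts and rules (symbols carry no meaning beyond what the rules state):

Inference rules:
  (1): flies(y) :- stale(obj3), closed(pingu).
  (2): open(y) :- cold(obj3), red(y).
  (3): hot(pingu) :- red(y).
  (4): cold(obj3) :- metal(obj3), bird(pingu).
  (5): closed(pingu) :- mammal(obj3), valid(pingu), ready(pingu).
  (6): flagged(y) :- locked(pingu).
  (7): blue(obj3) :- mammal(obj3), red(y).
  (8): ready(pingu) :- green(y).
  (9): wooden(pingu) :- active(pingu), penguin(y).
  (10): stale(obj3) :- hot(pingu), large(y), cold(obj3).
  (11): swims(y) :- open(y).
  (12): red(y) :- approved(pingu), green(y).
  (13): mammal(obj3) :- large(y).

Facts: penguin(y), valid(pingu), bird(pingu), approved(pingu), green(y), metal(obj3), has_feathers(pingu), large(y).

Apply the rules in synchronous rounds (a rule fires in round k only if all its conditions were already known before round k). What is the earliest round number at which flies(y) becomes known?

4

[1] (4) [cold(obj3) :- metal(obj3), bird(pingu).]; (8) [ready(pingu) :- green(y).]; (12) [red(y) :- approved(pingu), green(y).]; (13) [mammal(obj3) :- large(y).]. ⇒ new: cold(obj3), ready(pingu), red(y), mammal(obj3).
[2] (2) [open(y) :- cold(obj3), red(y).]; (3) [hot(pingu) :- red(y).]; (5) [closed(pingu) :- mammal(obj3), valid(pingu), ready(pingu).]; (7) [blue(obj3) :- mammal(obj3), red(y).]. ⇒ new: open(y), hot(pingu), closed(pingu), blue(obj3).
[3] (10) [stale(obj3) :- hot(pingu), large(y), cold(obj3).]; (11) [swims(y) :- open(y).]. ⇒ new: stale(obj3), swims(y).
[4] (1) [flies(y) :- stale(obj3), closed(pingu).]. ⇒ new: flies(y).
flies(y) first appears in round 4.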